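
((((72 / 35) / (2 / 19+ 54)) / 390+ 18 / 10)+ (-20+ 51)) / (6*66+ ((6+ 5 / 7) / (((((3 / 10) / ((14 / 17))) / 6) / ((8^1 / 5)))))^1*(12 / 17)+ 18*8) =5542267733 / 112348809300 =0.05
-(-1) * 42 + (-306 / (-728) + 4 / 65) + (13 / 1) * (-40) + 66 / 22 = -863623 / 1820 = -474.52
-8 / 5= -1.60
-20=-20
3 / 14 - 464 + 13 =-6311 / 14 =-450.79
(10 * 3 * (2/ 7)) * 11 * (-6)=-3960/ 7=-565.71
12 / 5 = 2.40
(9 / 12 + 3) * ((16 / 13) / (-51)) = -20 / 221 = -0.09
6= 6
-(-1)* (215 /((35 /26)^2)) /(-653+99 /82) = -2383576 /13094515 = -0.18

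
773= 773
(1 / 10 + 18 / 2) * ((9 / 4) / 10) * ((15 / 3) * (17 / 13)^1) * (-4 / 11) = -4.87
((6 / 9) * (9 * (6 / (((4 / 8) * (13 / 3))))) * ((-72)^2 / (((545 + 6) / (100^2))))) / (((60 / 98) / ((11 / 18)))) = 11176704000 / 7163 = 1560338.41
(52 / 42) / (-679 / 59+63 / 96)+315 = 135485647 / 430269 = 314.89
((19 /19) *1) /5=1 /5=0.20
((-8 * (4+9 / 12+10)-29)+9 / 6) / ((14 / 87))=-25317 / 28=-904.18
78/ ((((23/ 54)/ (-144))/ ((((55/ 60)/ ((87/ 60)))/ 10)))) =-1111968/ 667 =-1667.12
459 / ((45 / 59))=3009 / 5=601.80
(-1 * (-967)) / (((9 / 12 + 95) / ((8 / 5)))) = 30944 / 1915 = 16.16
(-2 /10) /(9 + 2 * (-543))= 1 /5385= 0.00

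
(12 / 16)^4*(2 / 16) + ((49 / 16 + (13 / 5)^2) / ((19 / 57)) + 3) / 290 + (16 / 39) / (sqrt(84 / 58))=1124793 / 7424000 + 8*sqrt(1218) / 819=0.49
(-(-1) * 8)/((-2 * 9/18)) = -8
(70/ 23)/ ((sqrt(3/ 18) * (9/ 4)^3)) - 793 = -793 + 4480 * sqrt(6)/ 16767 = -792.35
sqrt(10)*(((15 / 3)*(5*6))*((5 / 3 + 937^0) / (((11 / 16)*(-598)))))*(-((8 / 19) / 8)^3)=3200*sqrt(10) / 22559251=0.00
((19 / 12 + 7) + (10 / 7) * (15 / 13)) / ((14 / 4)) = 11173 / 3822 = 2.92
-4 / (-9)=4 / 9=0.44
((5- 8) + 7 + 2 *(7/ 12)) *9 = 93/ 2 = 46.50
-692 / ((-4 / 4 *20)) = 173 / 5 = 34.60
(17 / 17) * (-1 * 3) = -3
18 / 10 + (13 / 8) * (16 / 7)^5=103.18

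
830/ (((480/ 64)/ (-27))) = -2988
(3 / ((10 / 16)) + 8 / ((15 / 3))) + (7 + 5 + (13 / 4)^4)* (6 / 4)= 490879 / 2560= 191.75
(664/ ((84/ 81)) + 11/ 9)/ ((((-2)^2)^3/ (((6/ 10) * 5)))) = 40415/ 1344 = 30.07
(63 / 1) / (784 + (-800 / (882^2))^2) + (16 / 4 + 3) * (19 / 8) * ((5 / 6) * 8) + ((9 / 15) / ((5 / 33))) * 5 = 58141034728093673 / 444796826685360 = 130.71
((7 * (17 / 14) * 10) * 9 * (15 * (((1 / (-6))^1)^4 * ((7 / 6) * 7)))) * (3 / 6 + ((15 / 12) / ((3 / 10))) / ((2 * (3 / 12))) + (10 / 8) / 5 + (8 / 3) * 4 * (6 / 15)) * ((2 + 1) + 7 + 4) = 2594795 / 192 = 13514.56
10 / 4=5 / 2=2.50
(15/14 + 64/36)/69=359/8694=0.04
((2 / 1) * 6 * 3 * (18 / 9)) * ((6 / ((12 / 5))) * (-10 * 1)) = -1800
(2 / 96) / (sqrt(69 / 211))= 0.04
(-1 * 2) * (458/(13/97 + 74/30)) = -333195/946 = -352.21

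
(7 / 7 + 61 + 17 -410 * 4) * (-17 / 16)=26537 / 16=1658.56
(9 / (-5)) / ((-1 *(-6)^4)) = 1 / 720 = 0.00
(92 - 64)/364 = 1/13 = 0.08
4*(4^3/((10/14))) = 1792/5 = 358.40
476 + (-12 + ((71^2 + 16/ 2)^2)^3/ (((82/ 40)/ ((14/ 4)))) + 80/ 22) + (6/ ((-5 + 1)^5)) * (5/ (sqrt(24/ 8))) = 12756247864197124793255674/ 451 - 5 * sqrt(3)/ 512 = 28284363335248613732274.20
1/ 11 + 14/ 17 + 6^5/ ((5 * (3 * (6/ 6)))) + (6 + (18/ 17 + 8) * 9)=567399/ 935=606.84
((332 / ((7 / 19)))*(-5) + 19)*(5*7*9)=-1413315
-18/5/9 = -0.40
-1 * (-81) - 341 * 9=-2988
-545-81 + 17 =-609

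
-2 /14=-1 /7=-0.14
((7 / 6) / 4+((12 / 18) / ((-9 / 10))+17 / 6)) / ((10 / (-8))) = -103 / 54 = -1.91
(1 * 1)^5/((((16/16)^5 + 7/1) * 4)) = 1/32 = 0.03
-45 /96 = -0.47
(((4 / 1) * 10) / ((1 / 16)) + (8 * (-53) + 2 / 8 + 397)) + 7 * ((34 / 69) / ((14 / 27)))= 57031 / 92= 619.90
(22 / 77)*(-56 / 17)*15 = -240 / 17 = -14.12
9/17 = 0.53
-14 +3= -11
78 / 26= 3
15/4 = 3.75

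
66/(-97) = -66/97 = -0.68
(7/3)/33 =7/99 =0.07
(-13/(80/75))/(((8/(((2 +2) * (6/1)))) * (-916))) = 585/14656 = 0.04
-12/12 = -1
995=995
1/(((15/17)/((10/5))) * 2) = 17/15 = 1.13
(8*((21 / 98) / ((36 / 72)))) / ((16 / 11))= 33 / 14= 2.36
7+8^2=71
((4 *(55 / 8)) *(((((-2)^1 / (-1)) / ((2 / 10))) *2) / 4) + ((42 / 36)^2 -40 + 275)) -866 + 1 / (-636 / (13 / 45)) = -3521257 / 7155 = -492.14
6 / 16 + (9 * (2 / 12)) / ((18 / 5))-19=-437 / 24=-18.21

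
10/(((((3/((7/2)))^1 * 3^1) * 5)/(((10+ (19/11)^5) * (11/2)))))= 9535421/87846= 108.55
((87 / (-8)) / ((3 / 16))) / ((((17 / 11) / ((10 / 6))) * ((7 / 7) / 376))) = -23518.43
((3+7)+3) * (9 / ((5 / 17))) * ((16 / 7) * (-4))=-127296 / 35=-3637.03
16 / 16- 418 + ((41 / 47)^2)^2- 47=-2261346223 / 4879681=-463.42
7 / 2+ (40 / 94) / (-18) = 2941 / 846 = 3.48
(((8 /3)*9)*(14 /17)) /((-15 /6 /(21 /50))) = -3.32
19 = 19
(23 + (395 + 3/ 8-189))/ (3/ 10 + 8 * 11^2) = 9175/ 38732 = 0.24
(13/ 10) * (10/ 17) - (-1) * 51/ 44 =1439/ 748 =1.92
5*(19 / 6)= 95 / 6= 15.83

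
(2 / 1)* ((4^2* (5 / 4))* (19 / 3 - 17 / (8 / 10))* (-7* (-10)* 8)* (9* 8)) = -24057600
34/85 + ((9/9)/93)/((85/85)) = 191/465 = 0.41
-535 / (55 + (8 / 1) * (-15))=107 / 13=8.23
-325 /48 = -6.77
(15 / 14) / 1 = 15 / 14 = 1.07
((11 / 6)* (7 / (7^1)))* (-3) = -11 / 2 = -5.50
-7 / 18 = -0.39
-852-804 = -1656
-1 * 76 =-76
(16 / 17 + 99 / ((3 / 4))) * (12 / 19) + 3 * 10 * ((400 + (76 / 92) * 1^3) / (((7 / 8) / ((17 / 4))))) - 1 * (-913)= 441305257 / 7429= 59403.05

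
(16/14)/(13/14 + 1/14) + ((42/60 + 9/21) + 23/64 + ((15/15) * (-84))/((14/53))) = -706427/2240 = -315.37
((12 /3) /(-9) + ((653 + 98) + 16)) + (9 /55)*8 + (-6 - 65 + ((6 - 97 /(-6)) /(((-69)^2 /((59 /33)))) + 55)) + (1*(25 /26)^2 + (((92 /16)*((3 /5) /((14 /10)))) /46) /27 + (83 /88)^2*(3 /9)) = 1478124954555721 /1962731010240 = 753.10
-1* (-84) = 84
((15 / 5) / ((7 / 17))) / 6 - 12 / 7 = -1 / 2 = -0.50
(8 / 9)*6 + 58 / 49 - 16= -1394 / 147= -9.48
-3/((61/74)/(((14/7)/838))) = -222/25559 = -0.01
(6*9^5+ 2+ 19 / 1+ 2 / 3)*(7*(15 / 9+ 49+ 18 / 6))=1197941269 / 9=133104585.44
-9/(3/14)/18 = -7/3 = -2.33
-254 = -254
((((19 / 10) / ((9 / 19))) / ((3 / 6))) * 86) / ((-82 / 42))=-217322 / 615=-353.37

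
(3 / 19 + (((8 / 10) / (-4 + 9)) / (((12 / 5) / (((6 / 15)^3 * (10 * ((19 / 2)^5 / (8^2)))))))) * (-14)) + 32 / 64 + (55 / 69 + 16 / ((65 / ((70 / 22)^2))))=-3949797853631 / 5499208000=-718.25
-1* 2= -2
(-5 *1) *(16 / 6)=-40 / 3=-13.33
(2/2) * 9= 9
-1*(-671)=671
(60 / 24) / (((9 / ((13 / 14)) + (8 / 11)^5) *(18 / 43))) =90027509 / 149172552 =0.60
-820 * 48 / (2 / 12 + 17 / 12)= -24858.95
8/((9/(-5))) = -40/9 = -4.44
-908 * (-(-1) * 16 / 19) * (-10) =145280 / 19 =7646.32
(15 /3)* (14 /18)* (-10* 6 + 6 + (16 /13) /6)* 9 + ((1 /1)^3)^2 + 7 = -73118 /39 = -1874.82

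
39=39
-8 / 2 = -4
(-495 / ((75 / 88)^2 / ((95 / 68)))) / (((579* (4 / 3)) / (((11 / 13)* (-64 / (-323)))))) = -3748096 / 18127525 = -0.21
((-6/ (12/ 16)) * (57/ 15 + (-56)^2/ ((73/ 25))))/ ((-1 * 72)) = 131129/ 1095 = 119.75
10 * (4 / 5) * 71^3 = 2863288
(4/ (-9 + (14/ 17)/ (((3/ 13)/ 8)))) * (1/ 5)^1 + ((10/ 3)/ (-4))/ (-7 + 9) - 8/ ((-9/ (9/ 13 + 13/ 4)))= 7298797/ 2332980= 3.13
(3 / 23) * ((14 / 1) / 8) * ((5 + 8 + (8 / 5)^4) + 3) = 74004 / 14375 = 5.15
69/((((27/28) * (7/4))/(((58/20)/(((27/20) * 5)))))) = 21344/1215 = 17.57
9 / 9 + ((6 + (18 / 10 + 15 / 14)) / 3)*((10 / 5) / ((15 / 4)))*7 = 301 / 25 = 12.04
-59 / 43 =-1.37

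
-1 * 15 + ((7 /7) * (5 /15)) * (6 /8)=-59 /4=-14.75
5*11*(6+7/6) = 2365/6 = 394.17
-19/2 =-9.50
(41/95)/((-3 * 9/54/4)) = -328/95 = -3.45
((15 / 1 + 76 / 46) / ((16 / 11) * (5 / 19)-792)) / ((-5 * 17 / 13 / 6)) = 3121833 / 161725420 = 0.02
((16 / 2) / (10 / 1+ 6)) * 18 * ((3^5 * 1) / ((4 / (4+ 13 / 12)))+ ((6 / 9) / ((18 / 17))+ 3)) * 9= 404925 / 16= 25307.81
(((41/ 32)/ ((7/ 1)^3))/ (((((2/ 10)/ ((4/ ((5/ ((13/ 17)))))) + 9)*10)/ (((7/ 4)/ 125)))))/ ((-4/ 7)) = -533/ 543200000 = -0.00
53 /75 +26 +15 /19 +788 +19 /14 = 16296223 /19950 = 816.85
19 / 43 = 0.44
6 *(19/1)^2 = 2166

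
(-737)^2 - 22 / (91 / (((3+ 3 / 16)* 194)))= 197659099 / 364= 543019.50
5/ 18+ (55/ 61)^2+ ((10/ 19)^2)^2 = 1.17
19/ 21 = 0.90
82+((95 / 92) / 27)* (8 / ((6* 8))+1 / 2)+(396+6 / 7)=12490217 / 26082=478.88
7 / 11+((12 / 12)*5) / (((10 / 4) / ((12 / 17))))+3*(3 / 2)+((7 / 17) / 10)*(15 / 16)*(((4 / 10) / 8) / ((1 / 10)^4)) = 25.85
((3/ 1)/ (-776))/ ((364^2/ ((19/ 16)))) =-57/ 1645070336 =-0.00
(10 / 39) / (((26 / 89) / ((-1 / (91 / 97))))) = -0.94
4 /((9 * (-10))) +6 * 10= 2698 /45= 59.96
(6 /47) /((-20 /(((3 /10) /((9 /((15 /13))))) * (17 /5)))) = -0.00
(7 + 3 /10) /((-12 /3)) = -73 /40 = -1.82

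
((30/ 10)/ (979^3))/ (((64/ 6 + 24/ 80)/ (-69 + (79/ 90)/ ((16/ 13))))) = -98333/ 4939283522096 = -0.00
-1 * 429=-429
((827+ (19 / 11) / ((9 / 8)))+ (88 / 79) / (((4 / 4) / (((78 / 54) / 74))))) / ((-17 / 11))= -79921789 / 149073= -536.13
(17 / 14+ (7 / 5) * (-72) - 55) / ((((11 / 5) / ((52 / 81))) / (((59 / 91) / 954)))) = -212813 / 6941781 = -0.03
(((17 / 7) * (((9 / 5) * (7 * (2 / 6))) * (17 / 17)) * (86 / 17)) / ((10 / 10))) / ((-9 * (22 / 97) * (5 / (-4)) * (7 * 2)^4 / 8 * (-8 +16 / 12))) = -4171 / 6602750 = -0.00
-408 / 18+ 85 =187 / 3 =62.33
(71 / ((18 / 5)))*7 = 138.06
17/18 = 0.94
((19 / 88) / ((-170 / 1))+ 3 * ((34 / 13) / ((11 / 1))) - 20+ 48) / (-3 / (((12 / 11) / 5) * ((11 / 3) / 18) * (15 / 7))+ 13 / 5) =-5583913 / 5620472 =-0.99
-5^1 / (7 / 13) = -65 / 7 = -9.29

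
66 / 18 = 11 / 3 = 3.67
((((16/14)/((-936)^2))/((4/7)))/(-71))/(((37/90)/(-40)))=0.00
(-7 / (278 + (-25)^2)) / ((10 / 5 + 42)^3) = -1 / 10988736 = -0.00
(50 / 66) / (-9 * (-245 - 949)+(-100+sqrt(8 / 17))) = 0.00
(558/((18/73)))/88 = 2263/88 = 25.72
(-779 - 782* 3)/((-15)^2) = -125/9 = -13.89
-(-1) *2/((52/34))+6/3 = 43/13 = 3.31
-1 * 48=-48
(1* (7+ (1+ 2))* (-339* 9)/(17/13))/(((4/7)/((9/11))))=-12493845/374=-33406.00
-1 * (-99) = 99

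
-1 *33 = -33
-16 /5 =-3.20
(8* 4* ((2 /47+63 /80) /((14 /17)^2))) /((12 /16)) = 1803938 /34545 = 52.22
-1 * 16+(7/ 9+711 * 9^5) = 41983823.78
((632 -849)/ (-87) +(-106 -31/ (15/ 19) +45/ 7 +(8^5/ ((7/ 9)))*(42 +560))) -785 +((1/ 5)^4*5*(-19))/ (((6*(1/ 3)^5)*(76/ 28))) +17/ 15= 3861289824647/ 152250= 25361509.52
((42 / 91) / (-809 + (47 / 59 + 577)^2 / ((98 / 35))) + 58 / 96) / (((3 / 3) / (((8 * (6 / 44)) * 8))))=310823139290 / 58948835803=5.27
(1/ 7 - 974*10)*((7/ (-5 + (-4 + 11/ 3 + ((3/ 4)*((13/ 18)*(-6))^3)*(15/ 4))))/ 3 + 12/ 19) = -9051716756/ 1495053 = -6054.45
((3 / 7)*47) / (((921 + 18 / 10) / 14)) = 235 / 769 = 0.31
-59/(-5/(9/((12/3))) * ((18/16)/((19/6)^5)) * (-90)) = -146089841/1749600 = -83.50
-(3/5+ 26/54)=-146/135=-1.08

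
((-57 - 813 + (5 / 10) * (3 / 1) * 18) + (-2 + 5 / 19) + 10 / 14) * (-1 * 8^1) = 898040 / 133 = 6752.18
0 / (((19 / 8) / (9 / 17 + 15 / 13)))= 0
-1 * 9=-9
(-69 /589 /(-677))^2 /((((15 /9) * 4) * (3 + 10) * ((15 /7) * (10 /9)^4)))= 218658447 /2067051415117000000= 0.00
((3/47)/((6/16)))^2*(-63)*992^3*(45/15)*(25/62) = -4761295257600/2209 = -2155407540.79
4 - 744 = -740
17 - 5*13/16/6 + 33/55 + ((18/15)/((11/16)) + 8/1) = 140809/5280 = 26.67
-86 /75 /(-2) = 0.57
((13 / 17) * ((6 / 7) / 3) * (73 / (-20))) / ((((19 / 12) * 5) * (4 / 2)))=-2847 / 56525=-0.05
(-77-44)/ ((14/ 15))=-1815/ 14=-129.64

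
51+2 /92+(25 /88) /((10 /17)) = 208491 /4048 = 51.50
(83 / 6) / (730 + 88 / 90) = 1245 / 65788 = 0.02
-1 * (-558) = 558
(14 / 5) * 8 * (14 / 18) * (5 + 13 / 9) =45472 / 405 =112.28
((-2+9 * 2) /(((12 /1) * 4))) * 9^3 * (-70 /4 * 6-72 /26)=-340443 /13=-26187.92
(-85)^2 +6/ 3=7227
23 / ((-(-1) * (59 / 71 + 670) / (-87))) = -2.98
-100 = -100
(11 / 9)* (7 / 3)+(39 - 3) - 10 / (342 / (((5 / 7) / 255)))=2371784 / 61047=38.85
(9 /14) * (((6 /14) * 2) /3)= 9 /49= 0.18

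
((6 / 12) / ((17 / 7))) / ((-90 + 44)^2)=7 / 71944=0.00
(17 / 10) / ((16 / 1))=17 / 160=0.11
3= 3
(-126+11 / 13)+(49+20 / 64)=-15775 / 208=-75.84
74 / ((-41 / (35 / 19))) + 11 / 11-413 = -323538 / 779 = -415.32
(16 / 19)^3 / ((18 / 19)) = 2048 / 3249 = 0.63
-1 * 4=-4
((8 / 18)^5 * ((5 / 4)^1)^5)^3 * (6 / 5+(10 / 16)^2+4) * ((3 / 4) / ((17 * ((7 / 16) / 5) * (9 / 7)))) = 54595947265625 / 168007163789233584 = 0.00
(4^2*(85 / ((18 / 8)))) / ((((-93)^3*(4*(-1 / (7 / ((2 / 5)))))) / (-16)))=-0.05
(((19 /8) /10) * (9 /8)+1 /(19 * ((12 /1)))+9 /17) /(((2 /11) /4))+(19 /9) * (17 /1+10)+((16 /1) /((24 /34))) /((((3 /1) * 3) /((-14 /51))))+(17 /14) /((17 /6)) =4357811581 /58605120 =74.36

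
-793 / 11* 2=-1586 / 11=-144.18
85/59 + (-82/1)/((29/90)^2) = -39116315/49619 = -788.33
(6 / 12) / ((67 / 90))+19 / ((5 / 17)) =21866 / 335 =65.27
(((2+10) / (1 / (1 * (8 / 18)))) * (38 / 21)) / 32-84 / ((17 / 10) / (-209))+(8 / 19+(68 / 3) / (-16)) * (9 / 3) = 840362711 / 81396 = 10324.37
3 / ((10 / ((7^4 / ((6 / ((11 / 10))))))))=26411 / 200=132.06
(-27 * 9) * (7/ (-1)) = 1701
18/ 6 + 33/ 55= 18/ 5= 3.60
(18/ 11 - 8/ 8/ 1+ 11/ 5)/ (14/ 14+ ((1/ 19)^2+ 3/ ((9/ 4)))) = 84474/ 69575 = 1.21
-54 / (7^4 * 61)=-54 / 146461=-0.00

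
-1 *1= -1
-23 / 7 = -3.29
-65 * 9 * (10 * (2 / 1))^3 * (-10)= 46800000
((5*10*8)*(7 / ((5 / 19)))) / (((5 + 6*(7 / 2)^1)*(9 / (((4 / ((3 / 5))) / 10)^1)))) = 30.31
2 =2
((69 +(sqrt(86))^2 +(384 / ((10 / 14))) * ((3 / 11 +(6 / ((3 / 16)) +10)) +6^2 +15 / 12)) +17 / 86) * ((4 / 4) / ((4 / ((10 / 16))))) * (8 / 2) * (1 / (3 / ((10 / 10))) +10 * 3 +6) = 7373787979 / 7568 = 974337.74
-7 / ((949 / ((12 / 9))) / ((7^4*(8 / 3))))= -537824 / 8541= -62.97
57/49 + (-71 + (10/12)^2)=-121967/1764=-69.14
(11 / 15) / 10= 11 / 150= 0.07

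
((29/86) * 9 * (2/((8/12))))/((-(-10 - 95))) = 261/3010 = 0.09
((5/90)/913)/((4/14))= 7/32868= 0.00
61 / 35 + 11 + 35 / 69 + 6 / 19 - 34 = -937619 / 45885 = -20.43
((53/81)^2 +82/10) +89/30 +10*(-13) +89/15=-7379279/65610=-112.47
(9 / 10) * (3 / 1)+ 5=7.70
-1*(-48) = 48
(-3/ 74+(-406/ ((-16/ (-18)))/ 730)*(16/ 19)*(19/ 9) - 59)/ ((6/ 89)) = -144600881/ 162060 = -892.27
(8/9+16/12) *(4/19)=80/171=0.47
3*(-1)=-3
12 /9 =4 /3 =1.33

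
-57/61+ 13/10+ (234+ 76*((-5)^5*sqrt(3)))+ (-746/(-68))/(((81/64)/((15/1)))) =102024817/279990 -237500*sqrt(3) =-410997.68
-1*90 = -90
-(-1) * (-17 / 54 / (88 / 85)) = -1445 / 4752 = -0.30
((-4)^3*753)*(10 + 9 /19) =-9590208 /19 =-504747.79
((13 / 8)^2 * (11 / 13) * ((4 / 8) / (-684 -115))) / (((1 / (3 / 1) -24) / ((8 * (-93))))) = -39897 / 907664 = -0.04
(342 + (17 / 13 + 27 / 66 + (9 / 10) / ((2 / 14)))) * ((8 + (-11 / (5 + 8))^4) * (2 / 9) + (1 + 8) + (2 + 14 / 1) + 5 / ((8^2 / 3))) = 9494.58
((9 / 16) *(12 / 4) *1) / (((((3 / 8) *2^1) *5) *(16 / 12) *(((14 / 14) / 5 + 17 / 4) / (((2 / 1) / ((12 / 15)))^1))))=135 / 712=0.19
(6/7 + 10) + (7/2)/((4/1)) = 657/56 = 11.73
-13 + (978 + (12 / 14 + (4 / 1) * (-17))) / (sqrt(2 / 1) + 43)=106091 / 12929 - 6376 * sqrt(2) / 12929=7.51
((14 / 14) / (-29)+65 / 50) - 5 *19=-27183 / 290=-93.73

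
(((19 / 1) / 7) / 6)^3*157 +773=58346887 / 74088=787.53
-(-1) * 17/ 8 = 17/ 8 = 2.12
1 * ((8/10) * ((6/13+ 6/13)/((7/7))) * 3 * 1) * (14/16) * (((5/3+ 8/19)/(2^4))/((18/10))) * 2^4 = 1666/741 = 2.25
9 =9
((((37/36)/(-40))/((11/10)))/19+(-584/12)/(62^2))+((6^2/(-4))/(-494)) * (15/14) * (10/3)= 134693225/2631925296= 0.05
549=549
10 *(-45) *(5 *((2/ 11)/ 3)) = -1500/ 11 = -136.36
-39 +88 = 49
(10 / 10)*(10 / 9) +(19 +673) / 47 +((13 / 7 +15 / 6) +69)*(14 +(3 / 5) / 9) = 31023137 / 29610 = 1047.72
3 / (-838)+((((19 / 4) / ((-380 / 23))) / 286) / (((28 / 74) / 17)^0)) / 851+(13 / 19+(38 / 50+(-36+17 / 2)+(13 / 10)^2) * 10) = -1683648694681 / 6739464160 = -249.82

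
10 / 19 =0.53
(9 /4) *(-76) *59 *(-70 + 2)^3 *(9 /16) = 1784421252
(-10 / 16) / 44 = -5 / 352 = -0.01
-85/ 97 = -0.88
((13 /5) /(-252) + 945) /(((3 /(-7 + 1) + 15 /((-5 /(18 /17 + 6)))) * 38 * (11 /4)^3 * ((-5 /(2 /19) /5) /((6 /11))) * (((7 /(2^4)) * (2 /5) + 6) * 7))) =10363739648 /141435919557933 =0.00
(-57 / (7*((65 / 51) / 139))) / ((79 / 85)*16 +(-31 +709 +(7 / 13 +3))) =-6869241 / 5386724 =-1.28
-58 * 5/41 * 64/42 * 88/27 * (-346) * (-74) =-20909250560/23247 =-899438.66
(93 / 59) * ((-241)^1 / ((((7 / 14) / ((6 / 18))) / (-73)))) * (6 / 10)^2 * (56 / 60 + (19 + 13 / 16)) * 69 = 562100625099 / 59000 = 9527129.24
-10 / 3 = -3.33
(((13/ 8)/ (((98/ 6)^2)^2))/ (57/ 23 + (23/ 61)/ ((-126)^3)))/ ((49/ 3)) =3230984133/ 5727994246933889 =0.00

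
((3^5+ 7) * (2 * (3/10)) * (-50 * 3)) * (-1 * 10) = 225000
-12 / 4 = -3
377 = 377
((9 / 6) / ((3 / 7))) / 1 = 7 / 2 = 3.50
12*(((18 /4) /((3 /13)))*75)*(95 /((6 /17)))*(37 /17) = 10281375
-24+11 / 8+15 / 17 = -2957 / 136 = -21.74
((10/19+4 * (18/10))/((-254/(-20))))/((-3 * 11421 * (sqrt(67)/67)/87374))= -128265032 * sqrt(67)/82676619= -12.70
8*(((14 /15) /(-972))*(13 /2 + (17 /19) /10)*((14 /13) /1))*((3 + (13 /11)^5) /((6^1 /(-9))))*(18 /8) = 26209276604 /26851227975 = 0.98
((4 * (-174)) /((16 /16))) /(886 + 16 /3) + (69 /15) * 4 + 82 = 665954 /6685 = 99.62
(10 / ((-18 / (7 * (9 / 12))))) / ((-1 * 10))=7 / 24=0.29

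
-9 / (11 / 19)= -171 / 11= -15.55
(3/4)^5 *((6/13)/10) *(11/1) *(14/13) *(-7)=-392931/432640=-0.91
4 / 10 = 2 / 5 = 0.40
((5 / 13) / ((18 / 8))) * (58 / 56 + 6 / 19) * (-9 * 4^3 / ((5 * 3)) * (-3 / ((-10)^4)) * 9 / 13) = 25884 / 14048125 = 0.00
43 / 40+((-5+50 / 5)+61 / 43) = 7.49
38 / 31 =1.23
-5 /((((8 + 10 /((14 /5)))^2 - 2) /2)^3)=-4705960 /269961894847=-0.00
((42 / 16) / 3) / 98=1 / 112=0.01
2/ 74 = 0.03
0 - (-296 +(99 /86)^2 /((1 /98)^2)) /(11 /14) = -321788558 /20339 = -15821.26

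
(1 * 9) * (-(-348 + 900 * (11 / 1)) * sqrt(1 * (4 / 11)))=-171936 * sqrt(11) / 11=-51840.65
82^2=6724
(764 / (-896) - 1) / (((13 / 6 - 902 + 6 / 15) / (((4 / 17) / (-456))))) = -2075 / 1952274016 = -0.00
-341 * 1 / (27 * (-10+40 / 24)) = 341 / 225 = 1.52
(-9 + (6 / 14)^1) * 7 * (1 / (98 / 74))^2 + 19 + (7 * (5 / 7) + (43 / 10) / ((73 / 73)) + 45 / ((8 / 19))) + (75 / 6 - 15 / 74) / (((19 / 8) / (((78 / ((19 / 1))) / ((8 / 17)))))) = 146.13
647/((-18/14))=-4529/9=-503.22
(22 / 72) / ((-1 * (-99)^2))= -1 / 32076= -0.00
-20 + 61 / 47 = -18.70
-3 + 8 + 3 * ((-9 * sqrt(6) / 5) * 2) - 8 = -29.45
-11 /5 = -2.20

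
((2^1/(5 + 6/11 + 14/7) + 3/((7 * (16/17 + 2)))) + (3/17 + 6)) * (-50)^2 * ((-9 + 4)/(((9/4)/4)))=-13012444000/88893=-146383.22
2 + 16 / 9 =3.78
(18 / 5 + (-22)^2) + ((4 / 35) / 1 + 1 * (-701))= -1493 / 7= -213.29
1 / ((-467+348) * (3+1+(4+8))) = -1 / 1904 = -0.00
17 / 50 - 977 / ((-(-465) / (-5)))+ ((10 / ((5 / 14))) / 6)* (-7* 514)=-26008723 / 1550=-16779.82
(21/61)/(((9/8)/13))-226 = -222.02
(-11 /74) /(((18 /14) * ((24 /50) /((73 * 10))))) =-702625 /3996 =-175.83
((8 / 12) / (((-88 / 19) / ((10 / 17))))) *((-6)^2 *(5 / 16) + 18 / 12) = -95 / 88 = -1.08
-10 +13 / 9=-77 / 9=-8.56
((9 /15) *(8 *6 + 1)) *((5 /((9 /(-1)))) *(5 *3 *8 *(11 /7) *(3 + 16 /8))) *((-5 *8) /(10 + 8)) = 308000 /9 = 34222.22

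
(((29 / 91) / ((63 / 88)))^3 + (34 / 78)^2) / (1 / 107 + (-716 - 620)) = -5609262213487 / 26935995020466987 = -0.00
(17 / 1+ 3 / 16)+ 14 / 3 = 21.85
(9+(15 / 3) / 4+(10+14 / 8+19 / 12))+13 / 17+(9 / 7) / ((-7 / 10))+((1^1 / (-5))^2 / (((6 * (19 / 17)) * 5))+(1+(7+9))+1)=320595649 / 7913500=40.51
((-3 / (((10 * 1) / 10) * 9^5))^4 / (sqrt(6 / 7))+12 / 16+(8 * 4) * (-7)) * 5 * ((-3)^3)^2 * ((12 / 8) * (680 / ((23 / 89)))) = -73871884575 / 23+75650 * sqrt(42) / 4735496038176927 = -3211821068.48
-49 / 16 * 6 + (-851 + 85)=-6275 / 8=-784.38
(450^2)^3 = 8303765625000000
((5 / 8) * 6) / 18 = 5 / 24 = 0.21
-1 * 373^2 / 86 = -139129 / 86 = -1617.78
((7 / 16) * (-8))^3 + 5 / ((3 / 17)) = -349 / 24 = -14.54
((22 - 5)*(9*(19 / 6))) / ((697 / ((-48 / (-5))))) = 6.67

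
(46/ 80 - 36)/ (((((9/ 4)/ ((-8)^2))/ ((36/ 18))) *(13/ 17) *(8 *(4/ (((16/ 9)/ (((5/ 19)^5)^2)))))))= -363547704822568096/ 3955078125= -91919222.16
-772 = -772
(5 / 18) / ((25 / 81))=9 / 10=0.90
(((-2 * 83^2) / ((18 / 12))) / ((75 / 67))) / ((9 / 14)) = -25847528 / 2025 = -12764.21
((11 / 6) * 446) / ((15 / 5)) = 2453 / 9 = 272.56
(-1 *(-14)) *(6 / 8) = 21 / 2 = 10.50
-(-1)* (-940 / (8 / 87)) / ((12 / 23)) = -156745 / 8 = -19593.12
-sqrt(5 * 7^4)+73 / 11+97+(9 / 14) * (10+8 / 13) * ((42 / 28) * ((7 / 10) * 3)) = 357879 / 2860 - 49 * sqrt(5) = 15.57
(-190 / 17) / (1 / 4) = -760 / 17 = -44.71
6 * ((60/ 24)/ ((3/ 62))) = 310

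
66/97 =0.68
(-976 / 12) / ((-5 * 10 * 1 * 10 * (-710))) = -61 / 266250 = -0.00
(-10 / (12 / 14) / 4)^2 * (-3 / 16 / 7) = -175 / 768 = -0.23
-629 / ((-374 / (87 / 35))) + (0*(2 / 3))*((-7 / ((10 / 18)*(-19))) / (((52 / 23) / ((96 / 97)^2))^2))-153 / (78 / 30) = -547203 / 10010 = -54.67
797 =797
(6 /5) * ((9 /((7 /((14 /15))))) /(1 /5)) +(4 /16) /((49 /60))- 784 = -190241 /245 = -776.49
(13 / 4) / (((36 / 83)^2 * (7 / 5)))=447785 / 36288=12.34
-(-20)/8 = 5/2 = 2.50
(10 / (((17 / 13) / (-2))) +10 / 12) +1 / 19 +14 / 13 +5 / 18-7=-757840 / 37791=-20.05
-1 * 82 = -82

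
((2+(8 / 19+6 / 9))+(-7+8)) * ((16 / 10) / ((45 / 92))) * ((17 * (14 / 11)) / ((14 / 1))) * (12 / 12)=2915296 / 141075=20.66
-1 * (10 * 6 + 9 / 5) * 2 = -618 / 5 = -123.60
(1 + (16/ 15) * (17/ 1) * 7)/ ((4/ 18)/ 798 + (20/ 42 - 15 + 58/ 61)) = -140119623/ 14865580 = -9.43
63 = 63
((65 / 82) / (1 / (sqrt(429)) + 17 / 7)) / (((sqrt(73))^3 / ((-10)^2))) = -79625 * sqrt(31317) / 13538889374 + 82957875 * sqrt(73) / 13538889374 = 0.05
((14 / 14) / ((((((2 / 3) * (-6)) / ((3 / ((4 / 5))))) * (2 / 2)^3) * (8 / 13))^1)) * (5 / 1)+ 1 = -847 / 128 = -6.62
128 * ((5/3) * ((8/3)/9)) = 5120/81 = 63.21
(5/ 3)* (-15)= -25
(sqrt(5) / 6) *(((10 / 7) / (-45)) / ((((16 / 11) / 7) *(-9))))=11 *sqrt(5) / 3888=0.01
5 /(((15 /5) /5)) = 25 /3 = 8.33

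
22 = 22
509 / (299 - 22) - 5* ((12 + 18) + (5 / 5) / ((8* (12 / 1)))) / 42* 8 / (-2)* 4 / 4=4503257 / 279216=16.13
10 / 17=0.59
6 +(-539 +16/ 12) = -1595/ 3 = -531.67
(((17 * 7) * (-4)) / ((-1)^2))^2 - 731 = 225845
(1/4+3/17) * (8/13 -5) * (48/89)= -19836/19669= -1.01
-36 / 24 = -3 / 2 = -1.50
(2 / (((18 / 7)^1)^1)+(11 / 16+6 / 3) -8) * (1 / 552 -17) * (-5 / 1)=-30635495 / 79488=-385.41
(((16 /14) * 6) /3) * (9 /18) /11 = 8 /77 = 0.10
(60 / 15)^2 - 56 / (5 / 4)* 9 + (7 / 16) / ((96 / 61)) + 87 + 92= -1596841 / 7680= -207.92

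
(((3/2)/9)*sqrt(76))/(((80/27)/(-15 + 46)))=279*sqrt(19)/80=15.20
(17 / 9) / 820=17 / 7380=0.00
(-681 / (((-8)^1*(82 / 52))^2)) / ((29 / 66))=-3797937 / 389992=-9.74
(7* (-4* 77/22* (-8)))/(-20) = -196/5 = -39.20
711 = 711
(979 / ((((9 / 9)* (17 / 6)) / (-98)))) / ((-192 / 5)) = 239855 / 272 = 881.82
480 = 480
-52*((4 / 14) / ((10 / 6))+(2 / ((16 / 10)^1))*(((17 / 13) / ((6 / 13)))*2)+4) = -61451 / 105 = -585.25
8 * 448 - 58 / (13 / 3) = 46418 / 13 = 3570.62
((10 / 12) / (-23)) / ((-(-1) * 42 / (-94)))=0.08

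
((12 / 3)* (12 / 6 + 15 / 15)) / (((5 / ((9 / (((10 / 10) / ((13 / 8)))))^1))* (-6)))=-117 / 20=-5.85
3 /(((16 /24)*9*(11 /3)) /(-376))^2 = 106032 /121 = 876.30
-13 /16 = -0.81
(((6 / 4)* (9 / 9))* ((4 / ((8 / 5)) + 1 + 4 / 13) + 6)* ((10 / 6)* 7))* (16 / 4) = 8925 / 13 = 686.54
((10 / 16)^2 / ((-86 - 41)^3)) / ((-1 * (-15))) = -5 / 393289536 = -0.00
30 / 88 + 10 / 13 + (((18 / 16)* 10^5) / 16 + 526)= 2161691 / 286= 7558.36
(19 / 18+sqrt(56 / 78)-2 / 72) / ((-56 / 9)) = -37 / 224-3 * sqrt(273) / 364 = -0.30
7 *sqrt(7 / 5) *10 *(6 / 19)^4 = 18144 *sqrt(35) / 130321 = 0.82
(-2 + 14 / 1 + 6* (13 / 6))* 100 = 2500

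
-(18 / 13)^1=-18 / 13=-1.38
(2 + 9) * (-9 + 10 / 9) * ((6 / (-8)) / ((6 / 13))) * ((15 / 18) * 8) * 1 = 50765 / 54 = 940.09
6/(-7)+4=22/7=3.14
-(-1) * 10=10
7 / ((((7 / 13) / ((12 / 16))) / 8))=78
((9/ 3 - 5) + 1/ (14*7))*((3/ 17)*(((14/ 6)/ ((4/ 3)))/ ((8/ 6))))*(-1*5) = 8775/ 3808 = 2.30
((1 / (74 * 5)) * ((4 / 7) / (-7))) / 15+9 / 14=174821 / 271950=0.64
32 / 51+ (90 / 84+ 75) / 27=7379 / 2142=3.44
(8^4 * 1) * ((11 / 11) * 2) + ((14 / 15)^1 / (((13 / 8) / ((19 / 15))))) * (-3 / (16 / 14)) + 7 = 7992163 / 975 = 8197.09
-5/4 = -1.25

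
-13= -13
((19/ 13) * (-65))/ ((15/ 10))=-190/ 3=-63.33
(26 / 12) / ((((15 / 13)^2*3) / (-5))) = -2197 / 810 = -2.71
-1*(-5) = 5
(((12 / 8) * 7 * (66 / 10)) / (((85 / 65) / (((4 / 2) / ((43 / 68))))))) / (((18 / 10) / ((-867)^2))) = 3009762756 / 43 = 69994482.70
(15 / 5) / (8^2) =3 / 64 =0.05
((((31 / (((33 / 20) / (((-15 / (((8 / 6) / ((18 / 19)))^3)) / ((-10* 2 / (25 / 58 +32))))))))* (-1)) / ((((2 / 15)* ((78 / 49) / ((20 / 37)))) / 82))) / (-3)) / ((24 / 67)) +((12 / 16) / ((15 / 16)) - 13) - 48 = 51234942112879 / 1611388480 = 31795.52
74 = 74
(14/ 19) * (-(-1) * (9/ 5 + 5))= 476/ 95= 5.01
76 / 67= 1.13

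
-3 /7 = -0.43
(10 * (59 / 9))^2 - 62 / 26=4295.15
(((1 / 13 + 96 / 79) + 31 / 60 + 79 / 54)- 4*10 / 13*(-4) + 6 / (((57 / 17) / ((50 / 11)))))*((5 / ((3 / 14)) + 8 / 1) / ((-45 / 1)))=-16.51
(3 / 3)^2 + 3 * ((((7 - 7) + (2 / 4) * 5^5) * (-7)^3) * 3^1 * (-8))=38587501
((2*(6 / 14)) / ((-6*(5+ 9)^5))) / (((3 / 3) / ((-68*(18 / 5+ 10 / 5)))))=17 / 168070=0.00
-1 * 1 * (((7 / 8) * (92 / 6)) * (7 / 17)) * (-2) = 1127 / 102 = 11.05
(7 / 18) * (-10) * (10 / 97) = -350 / 873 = -0.40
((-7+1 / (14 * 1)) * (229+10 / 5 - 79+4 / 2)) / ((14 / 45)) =-48015 / 14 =-3429.64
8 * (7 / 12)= 14 / 3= 4.67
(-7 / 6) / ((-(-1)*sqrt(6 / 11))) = -7*sqrt(66) / 36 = -1.58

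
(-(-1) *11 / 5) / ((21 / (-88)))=-968 / 105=-9.22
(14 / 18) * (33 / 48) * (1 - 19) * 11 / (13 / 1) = -847 / 104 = -8.14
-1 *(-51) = 51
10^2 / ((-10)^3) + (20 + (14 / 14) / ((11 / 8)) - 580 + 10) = -60431 / 110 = -549.37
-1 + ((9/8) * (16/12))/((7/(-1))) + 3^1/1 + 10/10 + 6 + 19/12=871/84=10.37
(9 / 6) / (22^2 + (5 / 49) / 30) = 441 / 142297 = 0.00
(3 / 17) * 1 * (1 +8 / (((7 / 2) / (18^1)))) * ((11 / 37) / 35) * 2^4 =1.01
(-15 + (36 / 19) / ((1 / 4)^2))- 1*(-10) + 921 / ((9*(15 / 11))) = 85808 / 855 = 100.36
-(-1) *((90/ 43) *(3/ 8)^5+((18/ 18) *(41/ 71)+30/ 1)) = 1530271937/ 50020352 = 30.59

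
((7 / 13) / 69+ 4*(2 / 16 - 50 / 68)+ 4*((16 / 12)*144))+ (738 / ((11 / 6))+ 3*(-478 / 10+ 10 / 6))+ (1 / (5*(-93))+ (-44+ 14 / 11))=17107400031 / 17333030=986.98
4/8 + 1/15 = 17/30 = 0.57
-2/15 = -0.13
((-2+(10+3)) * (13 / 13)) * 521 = 5731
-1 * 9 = -9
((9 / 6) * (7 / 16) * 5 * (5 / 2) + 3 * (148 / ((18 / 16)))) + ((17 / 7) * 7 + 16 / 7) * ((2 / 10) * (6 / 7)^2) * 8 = 28024385 / 65856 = 425.54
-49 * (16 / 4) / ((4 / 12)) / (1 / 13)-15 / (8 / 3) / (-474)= -9662001 / 1264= -7643.99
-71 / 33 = -2.15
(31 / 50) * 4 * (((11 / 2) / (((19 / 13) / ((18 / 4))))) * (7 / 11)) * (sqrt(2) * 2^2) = 50778 * sqrt(2) / 475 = 151.18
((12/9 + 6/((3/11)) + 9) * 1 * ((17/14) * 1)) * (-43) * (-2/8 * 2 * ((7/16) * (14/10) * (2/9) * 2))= 496349/2160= 229.79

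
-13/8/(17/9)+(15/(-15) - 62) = -8685/136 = -63.86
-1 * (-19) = 19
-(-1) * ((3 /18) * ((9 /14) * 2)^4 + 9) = 45405 /4802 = 9.46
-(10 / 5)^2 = -4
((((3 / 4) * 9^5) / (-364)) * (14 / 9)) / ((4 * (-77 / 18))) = 177147 / 16016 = 11.06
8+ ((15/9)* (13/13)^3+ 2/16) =235/24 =9.79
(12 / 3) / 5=4 / 5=0.80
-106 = -106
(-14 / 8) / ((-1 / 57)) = 399 / 4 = 99.75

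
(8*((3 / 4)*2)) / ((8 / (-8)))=-12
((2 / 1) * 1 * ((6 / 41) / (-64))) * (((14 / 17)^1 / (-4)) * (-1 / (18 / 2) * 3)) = -7 / 22304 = -0.00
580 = 580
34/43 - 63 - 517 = -579.21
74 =74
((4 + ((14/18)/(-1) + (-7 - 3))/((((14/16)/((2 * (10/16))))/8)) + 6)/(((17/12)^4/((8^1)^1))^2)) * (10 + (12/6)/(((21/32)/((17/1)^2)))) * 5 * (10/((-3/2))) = 4531222449487872000/341812114609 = 13256471.19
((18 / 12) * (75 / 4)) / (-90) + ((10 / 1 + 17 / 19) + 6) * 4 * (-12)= -246623 / 304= -811.26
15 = 15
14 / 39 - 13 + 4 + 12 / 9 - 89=-1252 / 13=-96.31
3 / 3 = 1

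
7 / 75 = 0.09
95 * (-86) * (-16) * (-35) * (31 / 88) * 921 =-16328316900 / 11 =-1484392445.45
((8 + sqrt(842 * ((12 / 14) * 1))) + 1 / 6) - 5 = 19 / 6 + 2 * sqrt(8841) / 7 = 30.03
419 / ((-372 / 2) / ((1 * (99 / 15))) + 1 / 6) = -27654 / 1849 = -14.96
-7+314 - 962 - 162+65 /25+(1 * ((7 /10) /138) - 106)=-254029 /276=-920.39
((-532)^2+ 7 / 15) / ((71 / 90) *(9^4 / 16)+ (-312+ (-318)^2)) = 135851744 / 48545037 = 2.80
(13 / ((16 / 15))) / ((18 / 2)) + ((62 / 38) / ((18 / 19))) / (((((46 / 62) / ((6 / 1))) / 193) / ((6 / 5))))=17812883 / 5520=3226.97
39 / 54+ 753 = 753.72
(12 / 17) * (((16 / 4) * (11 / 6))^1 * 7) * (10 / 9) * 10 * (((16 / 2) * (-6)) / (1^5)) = -19325.49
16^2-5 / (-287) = 73477 / 287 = 256.02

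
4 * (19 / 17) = 76 / 17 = 4.47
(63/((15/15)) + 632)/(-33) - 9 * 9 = -3368/33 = -102.06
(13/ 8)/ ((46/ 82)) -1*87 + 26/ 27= -413041/ 4968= -83.14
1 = 1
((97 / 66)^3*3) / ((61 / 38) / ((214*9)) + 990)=1855464209 / 192878353822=0.01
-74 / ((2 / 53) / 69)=-135309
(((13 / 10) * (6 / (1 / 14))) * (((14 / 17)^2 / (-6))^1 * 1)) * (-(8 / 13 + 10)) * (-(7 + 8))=-568008 / 289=-1965.43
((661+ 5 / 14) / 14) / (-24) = -1.97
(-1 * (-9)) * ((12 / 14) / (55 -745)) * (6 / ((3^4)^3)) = -2 / 15844815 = -0.00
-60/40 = -3/2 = -1.50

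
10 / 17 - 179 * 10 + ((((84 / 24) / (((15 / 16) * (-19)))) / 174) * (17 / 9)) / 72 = -122190753823 / 68285430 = -1789.41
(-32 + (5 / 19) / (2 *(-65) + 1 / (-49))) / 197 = -3873813 / 23846653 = -0.16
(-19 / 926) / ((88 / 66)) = -57 / 3704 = -0.02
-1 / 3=-0.33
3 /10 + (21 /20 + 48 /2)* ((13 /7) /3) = 2213 /140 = 15.81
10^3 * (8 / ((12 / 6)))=4000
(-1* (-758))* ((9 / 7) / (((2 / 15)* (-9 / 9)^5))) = -51165 / 7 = -7309.29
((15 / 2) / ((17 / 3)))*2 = 45 / 17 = 2.65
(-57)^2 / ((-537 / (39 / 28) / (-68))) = 718029 / 1253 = 573.05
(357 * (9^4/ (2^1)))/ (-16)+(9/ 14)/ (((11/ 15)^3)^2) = -29044765840779/ 396829664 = -73192.02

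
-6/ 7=-0.86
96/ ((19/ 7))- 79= -829/ 19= -43.63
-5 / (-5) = 1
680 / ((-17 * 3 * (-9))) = 40 / 27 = 1.48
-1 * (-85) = 85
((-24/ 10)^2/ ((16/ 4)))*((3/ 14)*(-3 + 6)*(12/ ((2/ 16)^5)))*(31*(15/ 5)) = 5924192256/ 175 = 33852527.18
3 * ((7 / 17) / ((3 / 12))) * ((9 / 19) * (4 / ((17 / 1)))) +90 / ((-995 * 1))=502938 / 1092709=0.46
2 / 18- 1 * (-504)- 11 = 4438 / 9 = 493.11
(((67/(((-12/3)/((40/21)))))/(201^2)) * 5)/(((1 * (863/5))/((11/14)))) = -1375/76497183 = -0.00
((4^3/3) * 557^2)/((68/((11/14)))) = 27301912/357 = 76475.94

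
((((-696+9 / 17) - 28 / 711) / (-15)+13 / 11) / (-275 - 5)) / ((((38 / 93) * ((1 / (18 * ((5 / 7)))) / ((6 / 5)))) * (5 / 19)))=-2204794803 / 90484625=-24.37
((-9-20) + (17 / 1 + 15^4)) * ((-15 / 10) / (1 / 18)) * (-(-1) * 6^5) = -10626300576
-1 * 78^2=-6084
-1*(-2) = 2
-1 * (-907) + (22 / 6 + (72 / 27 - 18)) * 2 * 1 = 2651 / 3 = 883.67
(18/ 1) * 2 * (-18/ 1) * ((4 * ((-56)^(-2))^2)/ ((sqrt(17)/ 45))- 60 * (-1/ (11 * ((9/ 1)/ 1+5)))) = -19440/ 77- 3645 * sqrt(17)/ 5224576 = -252.47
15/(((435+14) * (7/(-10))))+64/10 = 6.35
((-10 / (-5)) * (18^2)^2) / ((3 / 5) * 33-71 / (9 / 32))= -9447840 / 10469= -902.46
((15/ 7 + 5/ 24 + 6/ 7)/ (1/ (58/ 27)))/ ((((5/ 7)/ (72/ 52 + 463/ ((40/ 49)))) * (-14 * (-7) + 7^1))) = 660188683/ 12636000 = 52.25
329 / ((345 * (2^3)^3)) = 0.00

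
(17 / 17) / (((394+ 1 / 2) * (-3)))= -2 / 2367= -0.00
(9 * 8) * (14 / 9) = 112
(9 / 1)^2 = 81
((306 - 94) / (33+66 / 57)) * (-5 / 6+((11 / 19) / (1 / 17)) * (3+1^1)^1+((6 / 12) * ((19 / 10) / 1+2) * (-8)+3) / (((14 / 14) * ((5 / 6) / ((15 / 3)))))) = -2239462 / 9735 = -230.04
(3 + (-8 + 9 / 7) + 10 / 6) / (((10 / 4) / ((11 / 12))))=-473 / 630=-0.75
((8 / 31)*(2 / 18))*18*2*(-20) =-640 / 31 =-20.65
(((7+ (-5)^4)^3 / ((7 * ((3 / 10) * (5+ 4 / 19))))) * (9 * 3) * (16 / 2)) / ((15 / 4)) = 306962137088 / 231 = 1328840420.29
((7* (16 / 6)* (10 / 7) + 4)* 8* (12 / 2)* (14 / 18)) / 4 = 2576 / 9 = 286.22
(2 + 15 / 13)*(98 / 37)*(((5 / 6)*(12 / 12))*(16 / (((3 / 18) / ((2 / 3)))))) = 642880 / 1443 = 445.52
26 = 26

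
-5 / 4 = -1.25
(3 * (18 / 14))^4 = 531441 / 2401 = 221.34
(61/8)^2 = 3721/64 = 58.14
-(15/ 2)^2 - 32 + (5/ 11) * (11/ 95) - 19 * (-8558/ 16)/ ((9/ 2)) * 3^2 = 384504/ 19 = 20237.05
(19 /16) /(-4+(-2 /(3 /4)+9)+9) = 57 /544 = 0.10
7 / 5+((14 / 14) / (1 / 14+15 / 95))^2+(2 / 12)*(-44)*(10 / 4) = 116206 / 55815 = 2.08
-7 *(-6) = 42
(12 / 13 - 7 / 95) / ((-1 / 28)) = -29372 / 1235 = -23.78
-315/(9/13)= -455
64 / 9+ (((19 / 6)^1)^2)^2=139537 / 1296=107.67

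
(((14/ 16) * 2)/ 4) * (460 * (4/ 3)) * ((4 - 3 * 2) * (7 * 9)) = -33810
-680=-680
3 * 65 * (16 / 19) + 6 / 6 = 3139 / 19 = 165.21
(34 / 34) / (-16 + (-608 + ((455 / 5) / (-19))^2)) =-0.00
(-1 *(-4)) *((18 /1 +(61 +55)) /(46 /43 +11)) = 23048 /519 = 44.41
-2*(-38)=76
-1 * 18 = -18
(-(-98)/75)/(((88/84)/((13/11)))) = 4459/3025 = 1.47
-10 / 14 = -5 / 7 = -0.71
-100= -100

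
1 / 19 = 0.05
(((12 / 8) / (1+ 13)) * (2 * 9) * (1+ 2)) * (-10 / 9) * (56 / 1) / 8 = -45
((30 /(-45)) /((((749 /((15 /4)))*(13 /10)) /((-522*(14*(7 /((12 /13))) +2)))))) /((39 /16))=7528400 /126581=59.47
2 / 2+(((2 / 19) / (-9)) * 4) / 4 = 169 / 171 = 0.99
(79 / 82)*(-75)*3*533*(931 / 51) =-71710275 / 34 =-2109125.74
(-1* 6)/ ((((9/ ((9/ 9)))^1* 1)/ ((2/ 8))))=-1/ 6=-0.17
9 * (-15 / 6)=-45 / 2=-22.50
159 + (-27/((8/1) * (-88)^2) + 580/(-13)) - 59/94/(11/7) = 4314627727/37852672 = 113.98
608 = 608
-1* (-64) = 64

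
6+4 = 10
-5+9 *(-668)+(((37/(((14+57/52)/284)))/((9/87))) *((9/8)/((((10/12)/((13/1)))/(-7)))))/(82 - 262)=-27959136/19625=-1424.67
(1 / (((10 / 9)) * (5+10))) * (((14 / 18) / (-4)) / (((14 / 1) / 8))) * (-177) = 59 / 50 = 1.18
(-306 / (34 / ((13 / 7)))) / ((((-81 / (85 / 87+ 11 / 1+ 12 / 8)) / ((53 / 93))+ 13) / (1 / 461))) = -2077335 / 140587943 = -0.01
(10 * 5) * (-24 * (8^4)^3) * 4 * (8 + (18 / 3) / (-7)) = -16492674416640000 / 7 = -2356096345234285.71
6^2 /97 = 36 /97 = 0.37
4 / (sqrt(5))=4 * sqrt(5) / 5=1.79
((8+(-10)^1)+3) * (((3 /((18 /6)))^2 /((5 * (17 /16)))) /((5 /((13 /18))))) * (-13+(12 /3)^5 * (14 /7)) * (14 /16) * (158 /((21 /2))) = 1671956 /2295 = 728.52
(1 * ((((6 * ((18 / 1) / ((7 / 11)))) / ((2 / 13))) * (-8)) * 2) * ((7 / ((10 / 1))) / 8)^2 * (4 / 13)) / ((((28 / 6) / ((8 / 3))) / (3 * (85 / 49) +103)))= -3149388 / 1225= -2570.93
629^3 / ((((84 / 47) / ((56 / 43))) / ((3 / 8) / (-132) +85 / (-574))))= -178334017961101 / 6516048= -27368432.21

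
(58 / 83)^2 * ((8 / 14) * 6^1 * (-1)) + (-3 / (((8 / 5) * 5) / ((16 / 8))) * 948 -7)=-34704850 / 48223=-719.67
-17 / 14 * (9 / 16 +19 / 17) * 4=-8.16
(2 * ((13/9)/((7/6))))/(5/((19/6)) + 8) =38/147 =0.26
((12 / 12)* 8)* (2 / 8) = 2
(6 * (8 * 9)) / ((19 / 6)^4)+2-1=690193 / 130321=5.30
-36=-36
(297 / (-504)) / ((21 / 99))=-1089 / 392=-2.78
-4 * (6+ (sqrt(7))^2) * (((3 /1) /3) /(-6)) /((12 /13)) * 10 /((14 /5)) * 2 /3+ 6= 5359 /189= 28.35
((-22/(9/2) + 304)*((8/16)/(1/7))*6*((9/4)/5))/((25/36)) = 508788/125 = 4070.30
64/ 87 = 0.74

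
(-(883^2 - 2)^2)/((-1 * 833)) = 729786096.00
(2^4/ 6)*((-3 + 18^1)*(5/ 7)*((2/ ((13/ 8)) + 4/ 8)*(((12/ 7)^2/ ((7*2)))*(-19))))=-6156000/ 31213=-197.23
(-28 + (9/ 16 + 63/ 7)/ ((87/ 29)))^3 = -62570773/ 4096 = -15276.07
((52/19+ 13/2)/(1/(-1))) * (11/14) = -3861/532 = -7.26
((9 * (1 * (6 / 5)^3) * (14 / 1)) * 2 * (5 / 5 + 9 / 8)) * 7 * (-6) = -4858056 / 125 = -38864.45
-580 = -580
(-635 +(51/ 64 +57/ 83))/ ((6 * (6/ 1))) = -3365239/ 191232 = -17.60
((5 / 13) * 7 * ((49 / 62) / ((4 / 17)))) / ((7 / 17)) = 70805 / 3224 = 21.96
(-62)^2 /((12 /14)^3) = 329623 /54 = 6104.13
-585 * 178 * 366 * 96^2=-351236321280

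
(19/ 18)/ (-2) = -19/ 36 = -0.53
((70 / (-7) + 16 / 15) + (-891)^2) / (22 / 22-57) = -11908081 / 840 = -14176.29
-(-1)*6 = 6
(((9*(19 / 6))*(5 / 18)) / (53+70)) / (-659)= -95 / 972684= -0.00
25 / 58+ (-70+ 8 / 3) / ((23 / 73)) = -853543 / 4002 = -213.28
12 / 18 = 2 / 3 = 0.67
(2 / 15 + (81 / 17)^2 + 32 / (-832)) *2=2569483 / 56355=45.59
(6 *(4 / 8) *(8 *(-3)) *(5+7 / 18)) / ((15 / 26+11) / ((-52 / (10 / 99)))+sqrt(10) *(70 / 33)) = -105320172672 *sqrt(10) / 5757832885- 1116560016 / 5757832885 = -58.04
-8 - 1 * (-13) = 5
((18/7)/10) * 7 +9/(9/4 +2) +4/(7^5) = 5597071/1428595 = 3.92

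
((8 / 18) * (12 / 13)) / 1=16 / 39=0.41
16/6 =8/3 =2.67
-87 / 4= -21.75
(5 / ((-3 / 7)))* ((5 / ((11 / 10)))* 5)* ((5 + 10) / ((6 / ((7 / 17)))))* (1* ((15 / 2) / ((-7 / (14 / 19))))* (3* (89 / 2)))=204421875 / 7106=28767.50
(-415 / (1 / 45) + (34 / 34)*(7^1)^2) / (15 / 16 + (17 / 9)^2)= -4134.15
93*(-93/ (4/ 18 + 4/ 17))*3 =-3969891/ 70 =-56712.73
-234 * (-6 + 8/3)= 780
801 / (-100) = -801 / 100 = -8.01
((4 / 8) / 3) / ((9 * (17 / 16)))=8 / 459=0.02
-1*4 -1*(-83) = 79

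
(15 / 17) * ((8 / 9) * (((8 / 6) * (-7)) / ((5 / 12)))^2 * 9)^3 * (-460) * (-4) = 105006995308695.12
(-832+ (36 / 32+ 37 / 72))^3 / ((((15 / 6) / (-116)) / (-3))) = -79696681724.67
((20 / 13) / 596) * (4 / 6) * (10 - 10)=0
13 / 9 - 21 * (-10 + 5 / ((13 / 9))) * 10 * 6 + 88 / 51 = 16392605 / 1989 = 8241.63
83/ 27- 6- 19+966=25490/ 27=944.07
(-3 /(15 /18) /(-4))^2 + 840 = 84081 /100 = 840.81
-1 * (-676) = 676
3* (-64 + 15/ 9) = -187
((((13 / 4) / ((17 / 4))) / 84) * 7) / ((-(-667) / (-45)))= -0.00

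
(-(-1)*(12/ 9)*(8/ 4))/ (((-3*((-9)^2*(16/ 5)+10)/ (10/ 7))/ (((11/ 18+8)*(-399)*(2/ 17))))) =589000/ 308907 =1.91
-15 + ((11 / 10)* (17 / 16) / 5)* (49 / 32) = -14.64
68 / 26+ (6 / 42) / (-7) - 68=-41663 / 637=-65.41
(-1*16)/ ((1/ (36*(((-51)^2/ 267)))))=-499392/ 89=-5611.15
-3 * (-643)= 1929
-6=-6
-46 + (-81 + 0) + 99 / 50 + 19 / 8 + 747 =624.36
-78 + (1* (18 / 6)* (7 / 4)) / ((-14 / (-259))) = 153 / 8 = 19.12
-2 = -2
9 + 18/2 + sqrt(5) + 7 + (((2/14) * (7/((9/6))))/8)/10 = 27.24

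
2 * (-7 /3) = -14 /3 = -4.67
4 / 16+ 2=9 / 4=2.25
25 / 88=0.28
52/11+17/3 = 343/33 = 10.39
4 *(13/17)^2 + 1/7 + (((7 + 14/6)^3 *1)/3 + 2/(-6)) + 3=276.16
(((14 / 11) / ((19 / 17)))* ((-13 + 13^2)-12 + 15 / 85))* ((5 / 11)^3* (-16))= -3612000 / 14641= -246.70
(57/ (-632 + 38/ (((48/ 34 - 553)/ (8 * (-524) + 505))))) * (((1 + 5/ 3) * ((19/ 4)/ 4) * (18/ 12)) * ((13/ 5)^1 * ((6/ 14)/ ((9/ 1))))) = -44006261/ 496224680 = -0.09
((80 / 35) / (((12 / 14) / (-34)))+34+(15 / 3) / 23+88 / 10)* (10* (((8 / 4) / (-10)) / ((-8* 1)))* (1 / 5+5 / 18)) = -706877 / 124200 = -5.69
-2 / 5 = -0.40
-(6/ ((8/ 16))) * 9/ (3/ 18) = -648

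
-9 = -9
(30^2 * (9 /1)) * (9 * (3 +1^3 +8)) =874800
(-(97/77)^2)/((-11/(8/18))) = 37636/586971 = 0.06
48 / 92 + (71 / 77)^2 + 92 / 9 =14229583 / 1227303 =11.59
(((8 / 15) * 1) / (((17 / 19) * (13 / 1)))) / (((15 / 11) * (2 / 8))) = 6688 / 49725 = 0.13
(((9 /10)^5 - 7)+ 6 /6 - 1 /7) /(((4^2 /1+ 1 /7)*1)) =-3886657 /11300000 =-0.34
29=29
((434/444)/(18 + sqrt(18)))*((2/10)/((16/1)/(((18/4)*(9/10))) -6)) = -5859/1044140 + 1953*sqrt(2)/2088280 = -0.00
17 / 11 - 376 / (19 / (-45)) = 186443 / 209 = 892.07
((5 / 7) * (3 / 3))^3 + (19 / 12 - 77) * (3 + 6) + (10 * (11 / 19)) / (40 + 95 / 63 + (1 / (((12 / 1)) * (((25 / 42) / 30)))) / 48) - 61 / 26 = -48352003028649 / 71043980644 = -680.59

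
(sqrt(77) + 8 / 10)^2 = 8 * sqrt(77) / 5 + 1941 / 25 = 91.68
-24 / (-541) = 24 / 541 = 0.04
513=513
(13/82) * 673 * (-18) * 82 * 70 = -11023740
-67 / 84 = -0.80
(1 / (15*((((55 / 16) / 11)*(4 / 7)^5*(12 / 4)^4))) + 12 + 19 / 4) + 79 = 95.79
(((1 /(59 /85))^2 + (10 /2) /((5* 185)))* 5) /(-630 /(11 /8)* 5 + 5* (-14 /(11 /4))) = -7370583 /1640873780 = -0.00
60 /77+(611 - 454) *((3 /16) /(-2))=-34347 /2464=-13.94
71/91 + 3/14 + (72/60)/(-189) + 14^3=22481453/8190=2744.99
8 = 8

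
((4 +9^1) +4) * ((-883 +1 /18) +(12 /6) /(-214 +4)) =-9456437 /630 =-15010.22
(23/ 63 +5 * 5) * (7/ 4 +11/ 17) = 7661/ 126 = 60.80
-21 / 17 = -1.24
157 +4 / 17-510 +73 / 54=-322597 / 918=-351.41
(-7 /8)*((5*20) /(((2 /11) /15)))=-28875 /4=-7218.75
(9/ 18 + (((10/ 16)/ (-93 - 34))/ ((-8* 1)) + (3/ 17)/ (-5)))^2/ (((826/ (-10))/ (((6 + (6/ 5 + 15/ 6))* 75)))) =-30074859708051/ 15770493362176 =-1.91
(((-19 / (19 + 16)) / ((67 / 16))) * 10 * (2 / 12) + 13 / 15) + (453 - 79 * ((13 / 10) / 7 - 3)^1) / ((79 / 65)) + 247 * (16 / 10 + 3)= 1881265297 / 1111530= 1692.50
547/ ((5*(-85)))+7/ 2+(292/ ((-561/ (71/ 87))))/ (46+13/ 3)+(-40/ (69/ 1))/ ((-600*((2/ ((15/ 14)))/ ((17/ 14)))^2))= 478595716975487/ 217058993659200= 2.20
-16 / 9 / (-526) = 8 / 2367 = 0.00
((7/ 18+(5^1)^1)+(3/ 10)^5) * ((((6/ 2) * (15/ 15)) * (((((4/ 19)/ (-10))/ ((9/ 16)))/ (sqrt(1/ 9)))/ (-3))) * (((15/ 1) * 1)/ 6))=4852187/ 3206250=1.51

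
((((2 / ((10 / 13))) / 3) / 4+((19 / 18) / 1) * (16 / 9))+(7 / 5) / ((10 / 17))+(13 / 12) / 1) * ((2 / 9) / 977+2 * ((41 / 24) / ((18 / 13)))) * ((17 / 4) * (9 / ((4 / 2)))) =24904650769 / 94964400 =262.25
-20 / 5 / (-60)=1 / 15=0.07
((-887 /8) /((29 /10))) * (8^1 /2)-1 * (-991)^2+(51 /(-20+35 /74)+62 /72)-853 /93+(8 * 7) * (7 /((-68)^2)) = -45935639220101 /46765980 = -982244.77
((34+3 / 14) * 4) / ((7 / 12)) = 11496 / 49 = 234.61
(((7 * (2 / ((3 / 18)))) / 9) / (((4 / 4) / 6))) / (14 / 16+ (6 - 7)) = -448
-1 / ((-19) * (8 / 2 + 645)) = 1 / 12331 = 0.00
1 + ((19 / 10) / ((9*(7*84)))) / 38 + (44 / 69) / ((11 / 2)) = 2716583 / 2434320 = 1.12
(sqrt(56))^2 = 56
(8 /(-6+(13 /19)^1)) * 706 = -107312 /101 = -1062.50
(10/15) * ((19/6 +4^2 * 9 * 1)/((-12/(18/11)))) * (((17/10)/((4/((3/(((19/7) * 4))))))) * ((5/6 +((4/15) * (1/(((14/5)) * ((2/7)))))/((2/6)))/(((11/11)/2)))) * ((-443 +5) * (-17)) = -130400557/3040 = -42894.92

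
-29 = -29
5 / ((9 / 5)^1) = 25 / 9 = 2.78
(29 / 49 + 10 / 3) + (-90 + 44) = -6185 / 147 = -42.07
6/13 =0.46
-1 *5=-5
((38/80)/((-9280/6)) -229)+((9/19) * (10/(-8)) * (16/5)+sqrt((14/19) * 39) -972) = -4241889083/3526400+sqrt(10374)/19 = -1197.53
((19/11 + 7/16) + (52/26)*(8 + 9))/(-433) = -6365/76208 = -0.08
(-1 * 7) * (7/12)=-4.08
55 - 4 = 51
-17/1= -17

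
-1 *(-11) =11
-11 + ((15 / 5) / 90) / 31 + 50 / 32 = -70207 / 7440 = -9.44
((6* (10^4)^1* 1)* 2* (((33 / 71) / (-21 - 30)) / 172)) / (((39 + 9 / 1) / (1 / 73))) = -6875 / 3788773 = -0.00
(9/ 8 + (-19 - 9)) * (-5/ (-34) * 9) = -9675/ 272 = -35.57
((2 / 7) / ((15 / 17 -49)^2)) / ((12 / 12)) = 289 / 2341934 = 0.00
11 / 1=11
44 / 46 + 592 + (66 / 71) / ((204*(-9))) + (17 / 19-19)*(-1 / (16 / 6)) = 5694140807 / 9494262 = 599.75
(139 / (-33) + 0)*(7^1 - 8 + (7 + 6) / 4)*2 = -417 / 22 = -18.95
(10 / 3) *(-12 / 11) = -40 / 11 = -3.64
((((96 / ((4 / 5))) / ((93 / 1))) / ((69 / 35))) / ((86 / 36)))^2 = 70560000 / 939974281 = 0.08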